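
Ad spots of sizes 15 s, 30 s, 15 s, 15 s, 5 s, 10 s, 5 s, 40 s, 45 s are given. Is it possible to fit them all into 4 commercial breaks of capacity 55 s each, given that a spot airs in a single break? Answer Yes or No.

A valid assignment using 4 commercial breaks:
  break 1: 45 + 10 = 55
  break 2: 40 + 15 = 55
  break 3: 30 + 15 + 5 + 5 = 55
  break 4: 15 = 15
Every load is within 55 s, so 4 commercial breaks suffice.

Yes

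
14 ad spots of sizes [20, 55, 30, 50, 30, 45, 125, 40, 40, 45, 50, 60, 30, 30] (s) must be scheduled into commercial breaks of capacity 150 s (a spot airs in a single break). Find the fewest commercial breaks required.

Total = 125 + 60 + 55 + 50 + 50 + 45 + 45 + 40 + 40 + 30 + 30 + 30 + 30 + 20 = 650 s.
Lower bound: ⌈650/150⌉ = 5 commercial breaks.
A packing using 5 commercial breaks:
  break 1: 125 + 20 = 145
  break 2: 60 + 55 + 30 = 145
  break 3: 50 + 50 + 45 = 145
  break 4: 45 + 40 + 40 = 125
  break 5: 30 + 30 + 30 = 90
This matches the lower bound, so 5 is optimal.

5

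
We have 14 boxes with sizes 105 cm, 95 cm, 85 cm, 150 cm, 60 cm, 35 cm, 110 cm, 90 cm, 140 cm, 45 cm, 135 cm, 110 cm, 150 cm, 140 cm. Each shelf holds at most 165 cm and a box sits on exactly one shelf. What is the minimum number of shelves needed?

Total = 150 + 150 + 140 + 140 + 135 + 110 + 110 + 105 + 95 + 90 + 85 + 60 + 45 + 35 = 1450 cm.
Lower bound: ⌈1450/165⌉ = 9 shelves.
Also, 11 boxes each exceed 165/2 cm, and no two of those can share a shelf, so at least 11 shelves are needed.
A packing using 11 shelves:
  shelf 1: 150 = 150
  shelf 2: 150 = 150
  shelf 3: 140 = 140
  shelf 4: 140 = 140
  shelf 5: 135 = 135
  shelf 6: 110 + 45 = 155
  shelf 7: 110 + 35 = 145
  shelf 8: 105 + 60 = 165
  shelf 9: 95 = 95
  shelf 10: 90 = 90
  shelf 11: 85 = 85
This matches the lower bound, so 11 is optimal.

11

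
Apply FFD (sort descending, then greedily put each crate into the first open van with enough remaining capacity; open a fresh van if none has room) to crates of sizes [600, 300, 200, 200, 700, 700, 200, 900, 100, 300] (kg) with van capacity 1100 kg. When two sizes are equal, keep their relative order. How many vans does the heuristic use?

4

Sorted descending: 900, 700, 700, 600, 300, 300, 200, 200, 200, 100.
  900 → van 1 (new)  [load 900/1100]
  700 → van 2 (new)  [load 700/1100]
  700 → van 3 (new)  [load 700/1100]
  600 → van 4 (new)  [load 600/1100]
  300 → van 2  [load 1000/1100]
  300 → van 3  [load 1000/1100]
  200 → van 1  [load 1100/1100]
  200 → van 4  [load 800/1100]
  200 → van 4  [load 1000/1100]
  100 → van 2  [load 1100/1100]
4 vans opened.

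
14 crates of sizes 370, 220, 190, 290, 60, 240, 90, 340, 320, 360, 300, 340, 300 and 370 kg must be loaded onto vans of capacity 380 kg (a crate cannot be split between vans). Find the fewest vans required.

12

Total = 370 + 370 + 360 + 340 + 340 + 320 + 300 + 300 + 290 + 240 + 220 + 190 + 90 + 60 = 3790 kg.
Lower bound: ⌈3790/380⌉ = 10 vans.
Also, 11 crates each exceed 190 kg, and no two of those can share a van, so at least 11 vans are needed.
A packing using 12 vans:
  van 1: 370 = 370
  van 2: 370 = 370
  van 3: 360 = 360
  van 4: 340 = 340
  van 5: 340 = 340
  van 6: 320 + 60 = 380
  van 7: 300 = 300
  van 8: 300 = 300
  van 9: 290 + 90 = 380
  van 10: 240 = 240
  van 11: 220 = 220
  van 12: 190 = 190
No arrangement into 11 vans stays within capacity, so 12 is optimal.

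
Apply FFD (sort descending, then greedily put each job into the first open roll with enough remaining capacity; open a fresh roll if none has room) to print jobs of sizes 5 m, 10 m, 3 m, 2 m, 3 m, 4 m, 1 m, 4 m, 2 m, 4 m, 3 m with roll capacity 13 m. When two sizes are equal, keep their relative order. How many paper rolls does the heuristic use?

4

Sorted descending: 10, 5, 4, 4, 4, 3, 3, 3, 2, 2, 1.
  10 → roll 1 (new)  [load 10/13]
  5 → roll 2 (new)  [load 5/13]
  4 → roll 2  [load 9/13]
  4 → roll 2  [load 13/13]
  4 → roll 3 (new)  [load 4/13]
  3 → roll 1  [load 13/13]
  3 → roll 3  [load 7/13]
  3 → roll 3  [load 10/13]
  2 → roll 3  [load 12/13]
  2 → roll 4 (new)  [load 2/13]
  1 → roll 3  [load 13/13]
4 paper rolls opened.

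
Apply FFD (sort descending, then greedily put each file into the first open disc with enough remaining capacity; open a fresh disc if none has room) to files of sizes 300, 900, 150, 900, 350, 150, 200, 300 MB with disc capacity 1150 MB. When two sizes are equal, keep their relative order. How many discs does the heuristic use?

Sorted descending: 900, 900, 350, 300, 300, 200, 150, 150.
  900 → disc 1 (new)  [load 900/1150]
  900 → disc 2 (new)  [load 900/1150]
  350 → disc 3 (new)  [load 350/1150]
  300 → disc 3  [load 650/1150]
  300 → disc 3  [load 950/1150]
  200 → disc 1  [load 1100/1150]
  150 → disc 2  [load 1050/1150]
  150 → disc 3  [load 1100/1150]
3 discs opened.

3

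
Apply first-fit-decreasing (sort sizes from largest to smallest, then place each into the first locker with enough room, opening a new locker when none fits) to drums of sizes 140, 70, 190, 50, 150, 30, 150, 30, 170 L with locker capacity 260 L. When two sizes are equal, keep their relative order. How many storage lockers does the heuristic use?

5

Sorted descending: 190, 170, 150, 150, 140, 70, 50, 30, 30.
  190 → locker 1 (new)  [load 190/260]
  170 → locker 2 (new)  [load 170/260]
  150 → locker 3 (new)  [load 150/260]
  150 → locker 4 (new)  [load 150/260]
  140 → locker 5 (new)  [load 140/260]
  70 → locker 1  [load 260/260]
  50 → locker 2  [load 220/260]
  30 → locker 2  [load 250/260]
  30 → locker 3  [load 180/260]
5 storage lockers opened.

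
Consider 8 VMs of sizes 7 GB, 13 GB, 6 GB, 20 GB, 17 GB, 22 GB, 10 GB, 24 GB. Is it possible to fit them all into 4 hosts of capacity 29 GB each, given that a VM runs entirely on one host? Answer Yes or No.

No

Total = 119 GB; ⌈119/29⌉ = 5.
At least 5 hosts are required, but only 4 are allowed.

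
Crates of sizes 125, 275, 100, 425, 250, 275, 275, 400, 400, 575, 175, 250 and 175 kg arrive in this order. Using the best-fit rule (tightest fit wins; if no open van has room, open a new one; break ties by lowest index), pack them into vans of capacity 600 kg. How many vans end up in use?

  125 → van 1 (new)  [load 125/600]
  275 → van 1  [load 400/600]
  100 → van 1  [load 500/600]
  425 → van 2 (new)  [load 425/600]
  250 → van 3 (new)  [load 250/600]
  275 → van 3  [load 525/600]
  275 → van 4 (new)  [load 275/600]
  400 → van 5 (new)  [load 400/600]
  400 → van 6 (new)  [load 400/600]
  575 → van 7 (new)  [load 575/600]
  175 → van 2  [load 600/600]
  250 → van 4  [load 525/600]
  175 → van 5  [load 575/600]
7 vans opened.

7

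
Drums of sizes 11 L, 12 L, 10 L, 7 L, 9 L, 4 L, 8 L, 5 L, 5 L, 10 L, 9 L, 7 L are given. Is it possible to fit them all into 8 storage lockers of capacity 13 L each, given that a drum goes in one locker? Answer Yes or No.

Total = 97 L; ⌈97/13⌉ = 8.
9 drums each exceed half the capacity and cannot share a locker, forcing at least 9 storage lockers.
At least 9 storage lockers are required, but only 8 are allowed.

No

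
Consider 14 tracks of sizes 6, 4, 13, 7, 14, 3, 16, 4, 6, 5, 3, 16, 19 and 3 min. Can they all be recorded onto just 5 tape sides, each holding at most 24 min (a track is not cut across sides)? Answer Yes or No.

No

Total = 119 min; ⌈119/24⌉ = 5.
The bound of 5 does not rule out 5, but exhaustive search shows no assignment into 5 tape sides of capacity 24 min exists — the minimum is 6.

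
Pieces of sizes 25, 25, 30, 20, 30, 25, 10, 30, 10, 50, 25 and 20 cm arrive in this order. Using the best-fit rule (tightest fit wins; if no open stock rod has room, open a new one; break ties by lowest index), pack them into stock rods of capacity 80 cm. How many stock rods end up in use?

4

  25 → stock rod 1 (new)  [load 25/80]
  25 → stock rod 1  [load 50/80]
  30 → stock rod 1  [load 80/80]
  20 → stock rod 2 (new)  [load 20/80]
  30 → stock rod 2  [load 50/80]
  25 → stock rod 2  [load 75/80]
  10 → stock rod 3 (new)  [load 10/80]
  30 → stock rod 3  [load 40/80]
  10 → stock rod 3  [load 50/80]
  50 → stock rod 4 (new)  [load 50/80]
  25 → stock rod 3  [load 75/80]
  20 → stock rod 4  [load 70/80]
4 stock rods opened.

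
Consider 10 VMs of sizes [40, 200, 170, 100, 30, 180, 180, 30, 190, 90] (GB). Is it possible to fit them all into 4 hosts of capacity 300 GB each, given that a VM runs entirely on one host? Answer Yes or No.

Total = 1210 GB; ⌈1210/300⌉ = 5.
At least 5 hosts are required, but only 4 are allowed.

No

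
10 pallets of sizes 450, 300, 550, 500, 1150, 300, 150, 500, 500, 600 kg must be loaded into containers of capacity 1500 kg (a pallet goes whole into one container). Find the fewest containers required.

Total = 1150 + 600 + 550 + 500 + 500 + 500 + 450 + 300 + 300 + 150 = 5000 kg.
Lower bound: ⌈5000/1500⌉ = 4 containers.
A packing using 4 containers:
  container 1: 1150 + 300 = 1450
  container 2: 600 + 550 + 300 = 1450
  container 3: 500 + 500 + 500 = 1500
  container 4: 450 + 150 = 600
This matches the lower bound, so 4 is optimal.

4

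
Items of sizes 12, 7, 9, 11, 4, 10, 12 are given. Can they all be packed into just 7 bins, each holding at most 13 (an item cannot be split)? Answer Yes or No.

Yes

A valid assignment using 6 bins:
  bin 1: 12 = 12
  bin 2: 12 = 12
  bin 3: 11 = 11
  bin 4: 10 = 10
  bin 5: 9 + 4 = 13
  bin 6: 7 = 7
That uses only 6 ≤ 7, so 7 bins are enough.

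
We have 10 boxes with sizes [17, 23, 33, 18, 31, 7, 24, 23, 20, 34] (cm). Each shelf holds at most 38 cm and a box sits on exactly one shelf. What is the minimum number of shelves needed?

8

Total = 34 + 33 + 31 + 24 + 23 + 23 + 20 + 18 + 17 + 7 = 230 cm.
Lower bound: ⌈230/38⌉ = 7 shelves.
A packing using 8 shelves:
  shelf 1: 34 = 34
  shelf 2: 33 = 33
  shelf 3: 31 + 7 = 38
  shelf 4: 24 = 24
  shelf 5: 23 = 23
  shelf 6: 23 = 23
  shelf 7: 20 + 18 = 38
  shelf 8: 17 = 17
No arrangement into 7 shelves stays within capacity, so 8 is optimal.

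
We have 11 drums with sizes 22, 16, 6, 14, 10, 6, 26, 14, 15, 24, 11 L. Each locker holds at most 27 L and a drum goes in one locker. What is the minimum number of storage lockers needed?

Total = 26 + 24 + 22 + 16 + 15 + 14 + 14 + 11 + 10 + 6 + 6 = 164 L.
Lower bound: ⌈164/27⌉ = 7 storage lockers.
A packing using 7 storage lockers:
  locker 1: 26 = 26
  locker 2: 24 = 24
  locker 3: 22 = 22
  locker 4: 16 + 11 = 27
  locker 5: 15 + 10 = 25
  locker 6: 14 + 6 + 6 = 26
  locker 7: 14 = 14
This matches the lower bound, so 7 is optimal.

7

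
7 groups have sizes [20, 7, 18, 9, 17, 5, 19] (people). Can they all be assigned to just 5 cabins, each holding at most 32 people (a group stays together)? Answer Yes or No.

A valid assignment using 4 cabins:
  cabin 1: 20 + 9 = 29
  cabin 2: 19 + 7 + 5 = 31
  cabin 3: 18 = 18
  cabin 4: 17 = 17
That uses only 4 ≤ 5, so 5 cabins are enough.

Yes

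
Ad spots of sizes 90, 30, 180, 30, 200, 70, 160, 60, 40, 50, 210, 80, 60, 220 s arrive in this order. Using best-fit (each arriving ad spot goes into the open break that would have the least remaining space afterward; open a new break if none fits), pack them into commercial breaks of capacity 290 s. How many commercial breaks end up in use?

6

  90 → break 1 (new)  [load 90/290]
  30 → break 1  [load 120/290]
  180 → break 2 (new)  [load 180/290]
  30 → break 2  [load 210/290]
  200 → break 3 (new)  [load 200/290]
  70 → break 2  [load 280/290]
  160 → break 1  [load 280/290]
  60 → break 3  [load 260/290]
  40 → break 4 (new)  [load 40/290]
  50 → break 4  [load 90/290]
  210 → break 5 (new)  [load 210/290]
  80 → break 5  [load 290/290]
  60 → break 4  [load 150/290]
  220 → break 6 (new)  [load 220/290]
6 commercial breaks opened.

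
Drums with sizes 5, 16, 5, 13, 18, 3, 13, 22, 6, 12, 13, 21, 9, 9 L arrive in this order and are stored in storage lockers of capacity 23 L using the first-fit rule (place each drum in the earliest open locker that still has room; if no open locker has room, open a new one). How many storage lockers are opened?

  5 → locker 1 (new)  [load 5/23]
  16 → locker 1  [load 21/23]
  5 → locker 2 (new)  [load 5/23]
  13 → locker 2  [load 18/23]
  18 → locker 3 (new)  [load 18/23]
  3 → locker 2  [load 21/23]
  13 → locker 4 (new)  [load 13/23]
  22 → locker 5 (new)  [load 22/23]
  6 → locker 4  [load 19/23]
  12 → locker 6 (new)  [load 12/23]
  13 → locker 7 (new)  [load 13/23]
  21 → locker 8 (new)  [load 21/23]
  9 → locker 6  [load 21/23]
  9 → locker 7  [load 22/23]
8 storage lockers opened.

8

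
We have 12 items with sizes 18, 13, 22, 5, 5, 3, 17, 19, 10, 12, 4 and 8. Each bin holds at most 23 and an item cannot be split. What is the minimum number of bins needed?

6

Total = 22 + 19 + 18 + 17 + 13 + 12 + 10 + 8 + 5 + 5 + 4 + 3 = 136.
Lower bound: ⌈136/23⌉ = 6 bins.
A packing using 6 bins:
  bin 1: 22 = 22
  bin 2: 19 + 4 = 23
  bin 3: 18 + 5 = 23
  bin 4: 17 + 5 = 22
  bin 5: 13 + 10 = 23
  bin 6: 12 + 8 + 3 = 23
This matches the lower bound, so 6 is optimal.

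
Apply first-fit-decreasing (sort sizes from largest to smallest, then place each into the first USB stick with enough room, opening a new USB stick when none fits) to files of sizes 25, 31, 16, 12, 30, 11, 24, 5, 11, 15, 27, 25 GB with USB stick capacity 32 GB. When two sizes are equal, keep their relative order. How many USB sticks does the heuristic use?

Sorted descending: 31, 30, 27, 25, 25, 24, 16, 15, 12, 11, 11, 5.
  31 → USB stick 1 (new)  [load 31/32]
  30 → USB stick 2 (new)  [load 30/32]
  27 → USB stick 3 (new)  [load 27/32]
  25 → USB stick 4 (new)  [load 25/32]
  25 → USB stick 5 (new)  [load 25/32]
  24 → USB stick 6 (new)  [load 24/32]
  16 → USB stick 7 (new)  [load 16/32]
  15 → USB stick 7  [load 31/32]
  12 → USB stick 8 (new)  [load 12/32]
  11 → USB stick 8  [load 23/32]
  11 → USB stick 9 (new)  [load 11/32]
  5 → USB stick 3  [load 32/32]
9 USB sticks opened.

9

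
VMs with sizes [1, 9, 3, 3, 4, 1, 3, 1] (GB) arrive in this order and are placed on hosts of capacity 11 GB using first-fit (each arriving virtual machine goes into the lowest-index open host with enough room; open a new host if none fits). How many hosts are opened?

3

  1 → host 1 (new)  [load 1/11]
  9 → host 1  [load 10/11]
  3 → host 2 (new)  [load 3/11]
  3 → host 2  [load 6/11]
  4 → host 2  [load 10/11]
  1 → host 1  [load 11/11]
  3 → host 3 (new)  [load 3/11]
  1 → host 2  [load 11/11]
3 hosts opened.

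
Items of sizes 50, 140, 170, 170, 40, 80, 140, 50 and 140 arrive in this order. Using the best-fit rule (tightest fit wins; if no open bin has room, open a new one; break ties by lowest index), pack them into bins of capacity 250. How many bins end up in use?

5

  50 → bin 1 (new)  [load 50/250]
  140 → bin 1  [load 190/250]
  170 → bin 2 (new)  [load 170/250]
  170 → bin 3 (new)  [load 170/250]
  40 → bin 1  [load 230/250]
  80 → bin 2  [load 250/250]
  140 → bin 4 (new)  [load 140/250]
  50 → bin 3  [load 220/250]
  140 → bin 5 (new)  [load 140/250]
5 bins opened.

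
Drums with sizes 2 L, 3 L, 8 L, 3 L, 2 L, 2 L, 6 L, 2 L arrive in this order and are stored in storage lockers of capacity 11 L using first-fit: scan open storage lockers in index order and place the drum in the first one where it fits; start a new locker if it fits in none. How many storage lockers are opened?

3

  2 → locker 1 (new)  [load 2/11]
  3 → locker 1  [load 5/11]
  8 → locker 2 (new)  [load 8/11]
  3 → locker 1  [load 8/11]
  2 → locker 1  [load 10/11]
  2 → locker 2  [load 10/11]
  6 → locker 3 (new)  [load 6/11]
  2 → locker 3  [load 8/11]
3 storage lockers opened.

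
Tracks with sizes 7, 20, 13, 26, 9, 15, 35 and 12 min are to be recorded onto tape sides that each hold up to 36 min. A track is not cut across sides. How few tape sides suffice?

4

Total = 35 + 26 + 20 + 15 + 13 + 12 + 9 + 7 = 137 min.
Lower bound: ⌈137/36⌉ = 4 tape sides.
A packing using 4 tape sides:
  side 1: 35 = 35
  side 2: 26 + 9 = 35
  side 3: 20 + 15 = 35
  side 4: 13 + 12 + 7 = 32
This matches the lower bound, so 4 is optimal.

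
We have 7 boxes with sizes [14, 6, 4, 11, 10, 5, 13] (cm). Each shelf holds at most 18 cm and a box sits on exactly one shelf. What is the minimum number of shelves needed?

4

Total = 14 + 13 + 11 + 10 + 6 + 5 + 4 = 63 cm.
Lower bound: ⌈63/18⌉ = 4 shelves.
A packing using 4 shelves:
  shelf 1: 14 + 4 = 18
  shelf 2: 13 + 5 = 18
  shelf 3: 11 + 6 = 17
  shelf 4: 10 = 10
This matches the lower bound, so 4 is optimal.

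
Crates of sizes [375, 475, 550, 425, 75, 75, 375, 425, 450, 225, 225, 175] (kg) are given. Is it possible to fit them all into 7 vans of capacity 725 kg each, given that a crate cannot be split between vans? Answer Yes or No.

A valid assignment using 7 vans:
  van 1: 550 + 175 = 725
  van 2: 475 + 225 = 700
  van 3: 450 + 225 = 675
  van 4: 425 + 75 + 75 = 575
  van 5: 425 = 425
  van 6: 375 = 375
  van 7: 375 = 375
Every load is within 725 kg, so 7 vans suffice.

Yes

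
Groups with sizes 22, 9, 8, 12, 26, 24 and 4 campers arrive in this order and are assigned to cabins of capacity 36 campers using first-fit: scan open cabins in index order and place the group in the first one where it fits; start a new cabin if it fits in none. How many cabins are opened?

4

  22 → cabin 1 (new)  [load 22/36]
  9 → cabin 1  [load 31/36]
  8 → cabin 2 (new)  [load 8/36]
  12 → cabin 2  [load 20/36]
  26 → cabin 3 (new)  [load 26/36]
  24 → cabin 4 (new)  [load 24/36]
  4 → cabin 1  [load 35/36]
4 cabins opened.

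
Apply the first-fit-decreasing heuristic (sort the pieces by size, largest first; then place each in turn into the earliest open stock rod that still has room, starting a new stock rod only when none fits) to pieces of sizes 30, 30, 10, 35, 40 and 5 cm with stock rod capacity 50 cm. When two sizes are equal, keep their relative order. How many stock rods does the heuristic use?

4

Sorted descending: 40, 35, 30, 30, 10, 5.
  40 → stock rod 1 (new)  [load 40/50]
  35 → stock rod 2 (new)  [load 35/50]
  30 → stock rod 3 (new)  [load 30/50]
  30 → stock rod 4 (new)  [load 30/50]
  10 → stock rod 1  [load 50/50]
  5 → stock rod 2  [load 40/50]
4 stock rods opened.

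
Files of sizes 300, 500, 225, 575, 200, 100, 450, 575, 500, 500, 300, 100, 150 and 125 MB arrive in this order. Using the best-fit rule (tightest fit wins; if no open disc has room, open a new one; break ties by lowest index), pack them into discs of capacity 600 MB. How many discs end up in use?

  300 → disc 1 (new)  [load 300/600]
  500 → disc 2 (new)  [load 500/600]
  225 → disc 1  [load 525/600]
  575 → disc 3 (new)  [load 575/600]
  200 → disc 4 (new)  [load 200/600]
  100 → disc 2  [load 600/600]
  450 → disc 5 (new)  [load 450/600]
  575 → disc 6 (new)  [load 575/600]
  500 → disc 7 (new)  [load 500/600]
  500 → disc 8 (new)  [load 500/600]
  300 → disc 4  [load 500/600]
  100 → disc 4  [load 600/600]
  150 → disc 5  [load 600/600]
  125 → disc 9 (new)  [load 125/600]
9 discs opened.

9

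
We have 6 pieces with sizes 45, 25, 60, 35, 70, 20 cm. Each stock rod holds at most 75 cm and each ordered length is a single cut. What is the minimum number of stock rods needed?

4

Total = 70 + 60 + 45 + 35 + 25 + 20 = 255 cm.
Lower bound: ⌈255/75⌉ = 4 stock rods.
A packing using 4 stock rods:
  stock rod 1: 70 = 70
  stock rod 2: 60 = 60
  stock rod 3: 45 + 25 = 70
  stock rod 4: 35 + 20 = 55
This matches the lower bound, so 4 is optimal.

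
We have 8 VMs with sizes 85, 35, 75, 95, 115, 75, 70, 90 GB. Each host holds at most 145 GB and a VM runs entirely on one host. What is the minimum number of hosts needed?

Total = 115 + 95 + 90 + 85 + 75 + 75 + 70 + 35 = 640 GB.
Lower bound: ⌈640/145⌉ = 5 hosts.
Also, 6 VMs each exceed 145/2 GB, and no two of those can share a host, so at least 6 hosts are needed.
A packing using 6 hosts:
  host 1: 115 = 115
  host 2: 95 + 35 = 130
  host 3: 90 = 90
  host 4: 85 = 85
  host 5: 75 + 70 = 145
  host 6: 75 = 75
This matches the lower bound, so 6 is optimal.

6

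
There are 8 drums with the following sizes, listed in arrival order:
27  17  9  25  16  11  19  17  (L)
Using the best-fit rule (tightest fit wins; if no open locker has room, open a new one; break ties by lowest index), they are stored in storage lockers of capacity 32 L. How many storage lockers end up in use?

  27 → locker 1 (new)  [load 27/32]
  17 → locker 2 (new)  [load 17/32]
  9 → locker 2  [load 26/32]
  25 → locker 3 (new)  [load 25/32]
  16 → locker 4 (new)  [load 16/32]
  11 → locker 4  [load 27/32]
  19 → locker 5 (new)  [load 19/32]
  17 → locker 6 (new)  [load 17/32]
6 storage lockers opened.

6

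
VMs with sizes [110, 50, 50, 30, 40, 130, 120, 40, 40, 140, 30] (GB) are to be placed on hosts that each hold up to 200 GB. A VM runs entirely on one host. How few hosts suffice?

Total = 140 + 130 + 120 + 110 + 50 + 50 + 40 + 40 + 40 + 30 + 30 = 780 GB.
Lower bound: ⌈780/200⌉ = 4 hosts.
A packing using 4 hosts:
  host 1: 140 + 50 = 190
  host 2: 130 + 40 + 30 = 200
  host 3: 120 + 50 + 30 = 200
  host 4: 110 + 40 + 40 = 190
This matches the lower bound, so 4 is optimal.

4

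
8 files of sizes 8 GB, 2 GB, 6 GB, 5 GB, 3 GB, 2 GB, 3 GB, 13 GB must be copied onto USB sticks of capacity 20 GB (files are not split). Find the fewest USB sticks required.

3

Total = 13 + 8 + 6 + 5 + 3 + 3 + 2 + 2 = 42 GB.
Lower bound: ⌈42/20⌉ = 3 USB sticks.
A packing using 3 USB sticks:
  USB stick 1: 13 + 6 = 19
  USB stick 2: 8 + 5 + 3 + 3 = 19
  USB stick 3: 2 + 2 = 4
This matches the lower bound, so 3 is optimal.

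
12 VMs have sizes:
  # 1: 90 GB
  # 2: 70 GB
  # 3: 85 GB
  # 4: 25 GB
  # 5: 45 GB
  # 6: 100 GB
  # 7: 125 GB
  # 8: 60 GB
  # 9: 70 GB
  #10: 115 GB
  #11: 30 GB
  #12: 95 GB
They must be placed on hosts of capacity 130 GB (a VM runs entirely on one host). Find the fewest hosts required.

8

Total = 125 + 115 + 100 + 95 + 90 + 85 + 70 + 70 + 60 + 45 + 30 + 25 = 910 GB.
Lower bound: ⌈910/130⌉ = 7 hosts.
Also, 8 VMs each exceed 65 GB, and no two of those can share a host, so at least 8 hosts are needed.
A packing using 8 hosts:
  host 1: 125 = 125
  host 2: 115 = 115
  host 3: 100 + 30 = 130
  host 4: 95 + 25 = 120
  host 5: 90 = 90
  host 6: 85 + 45 = 130
  host 7: 70 + 60 = 130
  host 8: 70 = 70
This matches the lower bound, so 8 is optimal.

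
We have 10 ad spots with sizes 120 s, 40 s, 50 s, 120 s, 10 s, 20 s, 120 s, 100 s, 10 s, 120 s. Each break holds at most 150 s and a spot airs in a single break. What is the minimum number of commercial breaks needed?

Total = 120 + 120 + 120 + 120 + 100 + 50 + 40 + 20 + 10 + 10 = 710 s.
Lower bound: ⌈710/150⌉ = 5 commercial breaks.
A packing using 6 commercial breaks:
  break 1: 120 + 20 + 10 = 150
  break 2: 120 + 10 = 130
  break 3: 120 = 120
  break 4: 120 = 120
  break 5: 100 + 50 = 150
  break 6: 40 = 40
No arrangement into 5 commercial breaks stays within capacity, so 6 is optimal.

6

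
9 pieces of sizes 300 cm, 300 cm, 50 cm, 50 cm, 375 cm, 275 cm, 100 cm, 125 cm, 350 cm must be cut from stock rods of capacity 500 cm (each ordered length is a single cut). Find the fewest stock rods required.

5

Total = 375 + 350 + 300 + 300 + 275 + 125 + 100 + 50 + 50 = 1925 cm.
Lower bound: ⌈1925/500⌉ = 4 stock rods.
Also, 5 pieces each exceed 250 cm, and no two of those can share a stock rod, so at least 5 stock rods are needed.
A packing using 5 stock rods:
  stock rod 1: 375 + 125 = 500
  stock rod 2: 350 + 100 + 50 = 500
  stock rod 3: 300 + 50 = 350
  stock rod 4: 300 = 300
  stock rod 5: 275 = 275
This matches the lower bound, so 5 is optimal.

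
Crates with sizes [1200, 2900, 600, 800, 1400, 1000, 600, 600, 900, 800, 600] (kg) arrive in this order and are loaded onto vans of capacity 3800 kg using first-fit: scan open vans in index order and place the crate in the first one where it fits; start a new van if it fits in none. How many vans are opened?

4

  1200 → van 1 (new)  [load 1200/3800]
  2900 → van 2 (new)  [load 2900/3800]
  600 → van 1  [load 1800/3800]
  800 → van 1  [load 2600/3800]
  1400 → van 3 (new)  [load 1400/3800]
  1000 → van 1  [load 3600/3800]
  600 → van 2  [load 3500/3800]
  600 → van 3  [load 2000/3800]
  900 → van 3  [load 2900/3800]
  800 → van 3  [load 3700/3800]
  600 → van 4 (new)  [load 600/3800]
4 vans opened.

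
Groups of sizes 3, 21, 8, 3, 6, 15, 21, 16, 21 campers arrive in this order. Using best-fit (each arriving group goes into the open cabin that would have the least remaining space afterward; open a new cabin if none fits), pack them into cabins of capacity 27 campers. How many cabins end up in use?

6

  3 → cabin 1 (new)  [load 3/27]
  21 → cabin 1  [load 24/27]
  8 → cabin 2 (new)  [load 8/27]
  3 → cabin 1  [load 27/27]
  6 → cabin 2  [load 14/27]
  15 → cabin 3 (new)  [load 15/27]
  21 → cabin 4 (new)  [load 21/27]
  16 → cabin 5 (new)  [load 16/27]
  21 → cabin 6 (new)  [load 21/27]
6 cabins opened.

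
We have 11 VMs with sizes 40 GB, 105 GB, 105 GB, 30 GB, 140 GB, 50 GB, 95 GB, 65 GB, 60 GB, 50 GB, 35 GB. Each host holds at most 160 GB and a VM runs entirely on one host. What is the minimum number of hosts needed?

Total = 140 + 105 + 105 + 95 + 65 + 60 + 50 + 50 + 40 + 35 + 30 = 775 GB.
Lower bound: ⌈775/160⌉ = 5 hosts.
A packing using 6 hosts:
  host 1: 140 = 140
  host 2: 105 + 50 = 155
  host 3: 105 + 50 = 155
  host 4: 95 + 65 = 160
  host 5: 60 + 40 + 35 = 135
  host 6: 30 = 30
No arrangement into 5 hosts stays within capacity, so 6 is optimal.

6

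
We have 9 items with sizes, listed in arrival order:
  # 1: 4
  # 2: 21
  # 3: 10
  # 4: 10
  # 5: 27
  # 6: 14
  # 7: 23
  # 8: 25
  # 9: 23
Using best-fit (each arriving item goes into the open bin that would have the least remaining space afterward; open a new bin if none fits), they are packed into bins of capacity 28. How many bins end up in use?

  4 → bin 1 (new)  [load 4/28]
  21 → bin 1  [load 25/28]
  10 → bin 2 (new)  [load 10/28]
  10 → bin 2  [load 20/28]
  27 → bin 3 (new)  [load 27/28]
  14 → bin 4 (new)  [load 14/28]
  23 → bin 5 (new)  [load 23/28]
  25 → bin 6 (new)  [load 25/28]
  23 → bin 7 (new)  [load 23/28]
7 bins opened.

7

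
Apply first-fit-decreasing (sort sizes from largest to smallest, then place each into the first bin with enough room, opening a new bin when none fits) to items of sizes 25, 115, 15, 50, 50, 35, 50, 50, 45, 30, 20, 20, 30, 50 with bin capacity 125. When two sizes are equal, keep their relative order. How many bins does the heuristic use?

Sorted descending: 115, 50, 50, 50, 50, 50, 45, 35, 30, 30, 25, 20, 20, 15.
  115 → bin 1 (new)  [load 115/125]
  50 → bin 2 (new)  [load 50/125]
  50 → bin 2  [load 100/125]
  50 → bin 3 (new)  [load 50/125]
  50 → bin 3  [load 100/125]
  50 → bin 4 (new)  [load 50/125]
  45 → bin 4  [load 95/125]
  35 → bin 5 (new)  [load 35/125]
  30 → bin 4  [load 125/125]
  30 → bin 5  [load 65/125]
  25 → bin 2  [load 125/125]
  20 → bin 3  [load 120/125]
  20 → bin 5  [load 85/125]
  15 → bin 5  [load 100/125]
5 bins opened.

5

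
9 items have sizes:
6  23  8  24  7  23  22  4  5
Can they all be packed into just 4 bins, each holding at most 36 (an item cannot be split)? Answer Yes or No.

Yes

A valid assignment using 4 bins:
  bin 1: 24 + 8 + 4 = 36
  bin 2: 23 + 7 + 6 = 36
  bin 3: 23 + 5 = 28
  bin 4: 22 = 22
Every load is within 36, so 4 bins suffice.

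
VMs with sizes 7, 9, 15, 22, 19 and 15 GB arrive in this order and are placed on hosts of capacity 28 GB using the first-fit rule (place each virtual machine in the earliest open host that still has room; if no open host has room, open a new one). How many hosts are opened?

  7 → host 1 (new)  [load 7/28]
  9 → host 1  [load 16/28]
  15 → host 2 (new)  [load 15/28]
  22 → host 3 (new)  [load 22/28]
  19 → host 4 (new)  [load 19/28]
  15 → host 5 (new)  [load 15/28]
5 hosts opened.

5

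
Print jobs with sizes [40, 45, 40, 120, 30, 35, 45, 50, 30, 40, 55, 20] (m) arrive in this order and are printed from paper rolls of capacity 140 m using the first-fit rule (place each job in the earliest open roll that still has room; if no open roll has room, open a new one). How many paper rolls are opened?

5

  40 → roll 1 (new)  [load 40/140]
  45 → roll 1  [load 85/140]
  40 → roll 1  [load 125/140]
  120 → roll 2 (new)  [load 120/140]
  30 → roll 3 (new)  [load 30/140]
  35 → roll 3  [load 65/140]
  45 → roll 3  [load 110/140]
  50 → roll 4 (new)  [load 50/140]
  30 → roll 3  [load 140/140]
  40 → roll 4  [load 90/140]
  55 → roll 5 (new)  [load 55/140]
  20 → roll 2  [load 140/140]
5 paper rolls opened.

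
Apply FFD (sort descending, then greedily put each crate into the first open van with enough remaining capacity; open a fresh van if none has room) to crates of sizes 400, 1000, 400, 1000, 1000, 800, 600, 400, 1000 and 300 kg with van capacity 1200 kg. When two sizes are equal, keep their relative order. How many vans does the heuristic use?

Sorted descending: 1000, 1000, 1000, 1000, 800, 600, 400, 400, 400, 300.
  1000 → van 1 (new)  [load 1000/1200]
  1000 → van 2 (new)  [load 1000/1200]
  1000 → van 3 (new)  [load 1000/1200]
  1000 → van 4 (new)  [load 1000/1200]
  800 → van 5 (new)  [load 800/1200]
  600 → van 6 (new)  [load 600/1200]
  400 → van 5  [load 1200/1200]
  400 → van 6  [load 1000/1200]
  400 → van 7 (new)  [load 400/1200]
  300 → van 7  [load 700/1200]
7 vans opened.

7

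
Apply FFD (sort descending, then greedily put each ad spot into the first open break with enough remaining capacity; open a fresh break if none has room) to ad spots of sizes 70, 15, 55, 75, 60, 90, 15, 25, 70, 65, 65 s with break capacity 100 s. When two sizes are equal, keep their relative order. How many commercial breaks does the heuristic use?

Sorted descending: 90, 75, 70, 70, 65, 65, 60, 55, 25, 15, 15.
  90 → break 1 (new)  [load 90/100]
  75 → break 2 (new)  [load 75/100]
  70 → break 3 (new)  [load 70/100]
  70 → break 4 (new)  [load 70/100]
  65 → break 5 (new)  [load 65/100]
  65 → break 6 (new)  [load 65/100]
  60 → break 7 (new)  [load 60/100]
  55 → break 8 (new)  [load 55/100]
  25 → break 2  [load 100/100]
  15 → break 3  [load 85/100]
  15 → break 3  [load 100/100]
8 commercial breaks opened.

8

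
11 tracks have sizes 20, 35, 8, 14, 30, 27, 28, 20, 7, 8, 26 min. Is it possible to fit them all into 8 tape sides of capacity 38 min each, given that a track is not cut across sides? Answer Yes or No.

A valid assignment using 7 tape sides:
  side 1: 35 = 35
  side 2: 30 + 8 = 38
  side 3: 28 + 8 = 36
  side 4: 27 + 7 = 34
  side 5: 26 = 26
  side 6: 20 + 14 = 34
  side 7: 20 = 20
That uses only 7 ≤ 8, so 8 tape sides are enough.

Yes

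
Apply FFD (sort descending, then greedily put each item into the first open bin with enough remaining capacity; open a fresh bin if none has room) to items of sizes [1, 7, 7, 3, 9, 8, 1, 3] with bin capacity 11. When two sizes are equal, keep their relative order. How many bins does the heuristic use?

Sorted descending: 9, 8, 7, 7, 3, 3, 1, 1.
  9 → bin 1 (new)  [load 9/11]
  8 → bin 2 (new)  [load 8/11]
  7 → bin 3 (new)  [load 7/11]
  7 → bin 4 (new)  [load 7/11]
  3 → bin 2  [load 11/11]
  3 → bin 3  [load 10/11]
  1 → bin 1  [load 10/11]
  1 → bin 1  [load 11/11]
4 bins opened.

4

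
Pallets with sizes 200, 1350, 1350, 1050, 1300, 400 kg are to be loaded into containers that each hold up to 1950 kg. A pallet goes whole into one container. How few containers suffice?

Total = 1350 + 1350 + 1300 + 1050 + 400 + 200 = 5650 kg.
Lower bound: ⌈5650/1950⌉ = 3 containers.
Also, 4 pallets each exceed 975 kg, and no two of those can share a container, so at least 4 containers are needed.
A packing using 4 containers:
  container 1: 1350 + 400 + 200 = 1950
  container 2: 1350 = 1350
  container 3: 1300 = 1300
  container 4: 1050 = 1050
This matches the lower bound, so 4 is optimal.

4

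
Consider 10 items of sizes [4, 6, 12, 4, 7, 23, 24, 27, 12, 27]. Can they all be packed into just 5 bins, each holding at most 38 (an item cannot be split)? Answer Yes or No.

Yes

A valid assignment using 4 bins:
  bin 1: 27 + 7 + 4 = 38
  bin 2: 27 + 6 + 4 = 37
  bin 3: 24 + 12 = 36
  bin 4: 23 + 12 = 35
That uses only 4 ≤ 5, so 5 bins are enough.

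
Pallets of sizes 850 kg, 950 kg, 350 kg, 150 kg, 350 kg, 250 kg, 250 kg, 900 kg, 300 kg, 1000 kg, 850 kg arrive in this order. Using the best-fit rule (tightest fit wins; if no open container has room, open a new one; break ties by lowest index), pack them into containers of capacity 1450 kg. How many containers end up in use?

5

  850 → container 1 (new)  [load 850/1450]
  950 → container 2 (new)  [load 950/1450]
  350 → container 2  [load 1300/1450]
  150 → container 2  [load 1450/1450]
  350 → container 1  [load 1200/1450]
  250 → container 1  [load 1450/1450]
  250 → container 3 (new)  [load 250/1450]
  900 → container 3  [load 1150/1450]
  300 → container 3  [load 1450/1450]
  1000 → container 4 (new)  [load 1000/1450]
  850 → container 5 (new)  [load 850/1450]
5 containers opened.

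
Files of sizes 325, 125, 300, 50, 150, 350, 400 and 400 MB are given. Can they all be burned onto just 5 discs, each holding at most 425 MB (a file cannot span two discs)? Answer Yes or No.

No

Total = 2100 MB; ⌈2100/425⌉ = 5.
The bound of 5 does not rule out 5, but exhaustive search shows no assignment into 5 discs of capacity 425 MB exists — the minimum is 6.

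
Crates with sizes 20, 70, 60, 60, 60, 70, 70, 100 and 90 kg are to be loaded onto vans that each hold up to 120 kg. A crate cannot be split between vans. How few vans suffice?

7

Total = 100 + 90 + 70 + 70 + 70 + 60 + 60 + 60 + 20 = 600 kg.
Lower bound: ⌈600/120⌉ = 5 vans.
A packing using 7 vans:
  van 1: 100 + 20 = 120
  van 2: 90 = 90
  van 3: 70 = 70
  van 4: 70 = 70
  van 5: 70 = 70
  van 6: 60 + 60 = 120
  van 7: 60 = 60
No arrangement into 6 vans stays within capacity, so 7 is optimal.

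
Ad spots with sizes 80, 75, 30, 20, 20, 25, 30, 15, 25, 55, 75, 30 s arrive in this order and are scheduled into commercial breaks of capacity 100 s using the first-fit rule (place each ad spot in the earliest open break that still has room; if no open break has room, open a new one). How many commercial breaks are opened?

6

  80 → break 1 (new)  [load 80/100]
  75 → break 2 (new)  [load 75/100]
  30 → break 3 (new)  [load 30/100]
  20 → break 1  [load 100/100]
  20 → break 2  [load 95/100]
  25 → break 3  [load 55/100]
  30 → break 3  [load 85/100]
  15 → break 3  [load 100/100]
  25 → break 4 (new)  [load 25/100]
  55 → break 4  [load 80/100]
  75 → break 5 (new)  [load 75/100]
  30 → break 6 (new)  [load 30/100]
6 commercial breaks opened.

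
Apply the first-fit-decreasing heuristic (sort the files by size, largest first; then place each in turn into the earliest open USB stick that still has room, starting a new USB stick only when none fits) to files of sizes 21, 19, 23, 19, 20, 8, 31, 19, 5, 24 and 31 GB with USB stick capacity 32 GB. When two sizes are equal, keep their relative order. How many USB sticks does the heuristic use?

9

Sorted descending: 31, 31, 24, 23, 21, 20, 19, 19, 19, 8, 5.
  31 → USB stick 1 (new)  [load 31/32]
  31 → USB stick 2 (new)  [load 31/32]
  24 → USB stick 3 (new)  [load 24/32]
  23 → USB stick 4 (new)  [load 23/32]
  21 → USB stick 5 (new)  [load 21/32]
  20 → USB stick 6 (new)  [load 20/32]
  19 → USB stick 7 (new)  [load 19/32]
  19 → USB stick 8 (new)  [load 19/32]
  19 → USB stick 9 (new)  [load 19/32]
  8 → USB stick 3  [load 32/32]
  5 → USB stick 4  [load 28/32]
9 USB sticks opened.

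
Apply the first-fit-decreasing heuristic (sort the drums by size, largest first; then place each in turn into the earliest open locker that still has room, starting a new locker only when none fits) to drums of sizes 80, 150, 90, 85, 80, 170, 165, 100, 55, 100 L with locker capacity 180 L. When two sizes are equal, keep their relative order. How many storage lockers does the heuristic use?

7

Sorted descending: 170, 165, 150, 100, 100, 90, 85, 80, 80, 55.
  170 → locker 1 (new)  [load 170/180]
  165 → locker 2 (new)  [load 165/180]
  150 → locker 3 (new)  [load 150/180]
  100 → locker 4 (new)  [load 100/180]
  100 → locker 5 (new)  [load 100/180]
  90 → locker 6 (new)  [load 90/180]
  85 → locker 6  [load 175/180]
  80 → locker 4  [load 180/180]
  80 → locker 5  [load 180/180]
  55 → locker 7 (new)  [load 55/180]
7 storage lockers opened.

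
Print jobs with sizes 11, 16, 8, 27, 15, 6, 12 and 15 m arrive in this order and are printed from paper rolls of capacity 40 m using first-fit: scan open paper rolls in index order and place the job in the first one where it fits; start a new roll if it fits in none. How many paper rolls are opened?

4

  11 → roll 1 (new)  [load 11/40]
  16 → roll 1  [load 27/40]
  8 → roll 1  [load 35/40]
  27 → roll 2 (new)  [load 27/40]
  15 → roll 3 (new)  [load 15/40]
  6 → roll 2  [load 33/40]
  12 → roll 3  [load 27/40]
  15 → roll 4 (new)  [load 15/40]
4 paper rolls opened.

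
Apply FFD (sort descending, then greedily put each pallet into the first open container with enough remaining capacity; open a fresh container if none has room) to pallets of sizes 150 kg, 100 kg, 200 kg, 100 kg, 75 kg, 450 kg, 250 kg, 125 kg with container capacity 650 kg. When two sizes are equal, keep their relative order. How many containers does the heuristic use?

Sorted descending: 450, 250, 200, 150, 125, 100, 100, 75.
  450 → container 1 (new)  [load 450/650]
  250 → container 2 (new)  [load 250/650]
  200 → container 1  [load 650/650]
  150 → container 2  [load 400/650]
  125 → container 2  [load 525/650]
  100 → container 2  [load 625/650]
  100 → container 3 (new)  [load 100/650]
  75 → container 3  [load 175/650]
3 containers opened.

3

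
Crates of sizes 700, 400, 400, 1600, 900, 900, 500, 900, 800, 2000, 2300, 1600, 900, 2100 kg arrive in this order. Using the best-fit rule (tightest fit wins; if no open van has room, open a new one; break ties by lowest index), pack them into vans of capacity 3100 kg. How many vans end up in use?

6

  700 → van 1 (new)  [load 700/3100]
  400 → van 1  [load 1100/3100]
  400 → van 1  [load 1500/3100]
  1600 → van 1  [load 3100/3100]
  900 → van 2 (new)  [load 900/3100]
  900 → van 2  [load 1800/3100]
  500 → van 2  [load 2300/3100]
  900 → van 3 (new)  [load 900/3100]
  800 → van 2  [load 3100/3100]
  2000 → van 3  [load 2900/3100]
  2300 → van 4 (new)  [load 2300/3100]
  1600 → van 5 (new)  [load 1600/3100]
  900 → van 5  [load 2500/3100]
  2100 → van 6 (new)  [load 2100/3100]
6 vans opened.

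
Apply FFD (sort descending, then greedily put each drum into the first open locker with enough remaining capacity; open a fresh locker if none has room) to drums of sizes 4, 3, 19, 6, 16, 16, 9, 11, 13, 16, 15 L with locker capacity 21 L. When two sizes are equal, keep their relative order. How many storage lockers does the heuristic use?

Sorted descending: 19, 16, 16, 16, 15, 13, 11, 9, 6, 4, 3.
  19 → locker 1 (new)  [load 19/21]
  16 → locker 2 (new)  [load 16/21]
  16 → locker 3 (new)  [load 16/21]
  16 → locker 4 (new)  [load 16/21]
  15 → locker 5 (new)  [load 15/21]
  13 → locker 6 (new)  [load 13/21]
  11 → locker 7 (new)  [load 11/21]
  9 → locker 7  [load 20/21]
  6 → locker 5  [load 21/21]
  4 → locker 2  [load 20/21]
  3 → locker 3  [load 19/21]
7 storage lockers opened.

7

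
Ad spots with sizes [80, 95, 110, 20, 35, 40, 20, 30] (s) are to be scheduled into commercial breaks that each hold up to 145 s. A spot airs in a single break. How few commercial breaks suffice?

3

Total = 110 + 95 + 80 + 40 + 35 + 30 + 20 + 20 = 430 s.
Lower bound: ⌈430/145⌉ = 3 commercial breaks.
A packing using 3 commercial breaks:
  break 1: 110 + 35 = 145
  break 2: 95 + 30 + 20 = 145
  break 3: 80 + 40 + 20 = 140
This matches the lower bound, so 3 is optimal.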